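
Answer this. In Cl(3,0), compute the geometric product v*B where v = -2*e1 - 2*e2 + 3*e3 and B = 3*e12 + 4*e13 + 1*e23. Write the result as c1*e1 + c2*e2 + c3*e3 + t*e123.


vB has grade-1 (vector) and grade-3 (trivector) parts: vB = (v _| B) + (v ^ B).
Vector part <vB>_1:
  e1: -v2*b12 - v3*b13 = -(-2)*(3) - (3)*(4) = -6
  e2: v1*b12 - v3*b23 = (-2)*(3) - (3)*(1) = -9
  e3: v1*b13 + v2*b23 = (-2)*(4) + (-2)*(1) = -10
Trivector part <vB>_3:
  e123: v1*b23 - v2*b13 + v3*b12 = (-2)*(1) - (-2)*(4) + (3)*(3) = 15
vB = -6*e1 - 9*e2 - 10*e3 + 15*e123


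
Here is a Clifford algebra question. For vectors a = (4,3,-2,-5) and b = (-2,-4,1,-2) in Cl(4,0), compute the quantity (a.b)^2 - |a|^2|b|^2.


a . b = 4*(-2) + 3*(-4) + (-2)*1 + (-5)*(-2)
= -8 + (-12) + (-2) + 10 = -12
|a|^2 = 4^2 + 3^2 + (-2)^2 + (-5)^2 = 54
|b|^2 = (-2)^2 + (-4)^2 + 1^2 + (-2)^2 = 25
(a.b)^2 = (-12)^2 = 144
|a|^2 * |b|^2 = 54 * 25 = 1350
Result = 144 - 1350 = -1206


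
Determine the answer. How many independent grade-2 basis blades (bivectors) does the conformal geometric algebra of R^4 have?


The conformal model of R^4 uses Cl(5,1) with m = 4 + 2 = 6 generators.
Number of grade-2 blades = C(m, 2) = C(6, 2)
= 6*5/2 = 15


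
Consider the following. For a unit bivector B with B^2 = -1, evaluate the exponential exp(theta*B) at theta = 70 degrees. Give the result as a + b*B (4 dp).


For a unit bivector B with B^2 = -1, the exponential series gives
e^(theta*B) = cos(theta) + sin(theta)*B (the GA analogue of Euler's formula).
theta = 70 degrees = 1.22173 rad
cos(70 deg) = 0.3420
sin(70 deg) = 0.9397
exp(theta*B) = 0.3420 + 0.9397*B


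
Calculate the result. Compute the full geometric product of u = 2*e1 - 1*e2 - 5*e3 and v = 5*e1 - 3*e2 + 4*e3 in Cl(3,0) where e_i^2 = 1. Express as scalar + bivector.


In Cl(3,0): e_i^2 = 1, e_ie_j = -e_je_i for i != j.
Scalar part = u . v = 2*5 + (-1)*(-3) + (-5)*4
= 10 + 3 + (-20) = -7
e12 coeff = 2*(-3) - (-1)*5 = -6 - (-5) = -1
e13 coeff = 2*4 - (-5)*5 = 8 - (-25) = 33
e23 coeff = (-1)*4 - (-5)*(-3) = -4 - 15 = -19
uv = -7 - 1*e12 + 33*e13 - 19*e23


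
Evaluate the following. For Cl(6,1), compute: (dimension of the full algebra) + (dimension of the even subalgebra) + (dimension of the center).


n = 6 + 1 = 7
Total dim = 2^7 = 128
Even subalgebra dim = 2^6 = 64
n is odd, so center dim = 2
Sum = 128 + 64 + 2 = 194


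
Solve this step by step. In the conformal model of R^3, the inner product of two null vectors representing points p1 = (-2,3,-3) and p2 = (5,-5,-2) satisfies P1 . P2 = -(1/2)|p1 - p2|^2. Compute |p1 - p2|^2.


p1 - p2 = (-7, 8, -1)
|p1 - p2|^2 = (-7)^2 + 8^2 + (-1)^2
= 49 + 64 + 1
= 114


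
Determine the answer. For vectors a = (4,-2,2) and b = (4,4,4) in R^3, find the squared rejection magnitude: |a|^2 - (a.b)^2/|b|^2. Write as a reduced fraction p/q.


|a|^2 = 4^2 + (-2)^2 + 2^2 = 24
|b|^2 = 4^2 + 4^2 + 4^2 = 48
a . b = 4*4 + (-2)*4 + 2*4 = 16
(a.b)^2 = 16^2 = 256
|rej|^2 = 24 - 256/48
= (1152 - 256)/48
= 896/48
In lowest terms: 56/3


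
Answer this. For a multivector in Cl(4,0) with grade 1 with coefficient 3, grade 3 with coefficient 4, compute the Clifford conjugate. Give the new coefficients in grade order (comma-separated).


Clifford conjugate sign for grade k: (-1)^(k(k+1)/2)
Grade 1: (-1)^(1*2/2) = (-1)^1 = -1, coeff 3 -> -3
Grade 3: (-1)^(3*4/2) = (-1)^6 = 1, coeff 4 -> 4
Conjugated coefficients: -3, 4


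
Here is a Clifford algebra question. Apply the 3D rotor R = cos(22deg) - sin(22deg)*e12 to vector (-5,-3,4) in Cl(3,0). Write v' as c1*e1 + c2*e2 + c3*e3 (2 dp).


Rotor R = cos(22deg) - sin(22deg)*e12
Rotation angle theta = 2 * 22 = 44 degrees in the e12 plane (e1 -> e2).
The component perpendicular to the plane (e3) is invariant: v'_3 = v3 = 4.00
cos(44deg) = 0.7193, sin(44deg) = 0.6947
v'_1 = v1*cos(theta) - v2*sin(theta) = -5*0.7193 - (-3)*0.6947 = -1.51
v'_2 = v1*sin(theta) + v2*cos(theta) = -5*0.6947 + (-3)*0.7193 = -5.63
v' = -1.51*e1 - 5.63*e2 + 4.00*e3


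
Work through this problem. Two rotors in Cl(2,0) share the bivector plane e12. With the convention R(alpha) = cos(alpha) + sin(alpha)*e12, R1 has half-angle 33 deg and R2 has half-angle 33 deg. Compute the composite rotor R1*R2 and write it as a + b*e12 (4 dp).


Same-plane rotors commute and their half-angles add:
R1*R2 = cos(a1 + a2) + sin(a1 + a2)*e12.
a1 + a2 = 33 + 33 = 66 deg
cos(66 deg) = 0.4067
sin(66 deg) = 0.9135
R1*R2 = 0.4067 + 0.9135*e12


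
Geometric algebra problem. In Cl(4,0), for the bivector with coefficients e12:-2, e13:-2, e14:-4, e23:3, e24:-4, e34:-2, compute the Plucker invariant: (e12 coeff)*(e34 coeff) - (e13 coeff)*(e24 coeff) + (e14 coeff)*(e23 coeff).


Plucker relation: af - be + cd
a*f = (-2)*(-2) = 4
b*e = (-2)*(-4) = 8
c*d = (-4)*3 = -12
af - be + cd = 4 - 8 + (-12)
= -16


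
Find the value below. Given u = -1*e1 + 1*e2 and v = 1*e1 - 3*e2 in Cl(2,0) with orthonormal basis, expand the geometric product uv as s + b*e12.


Expand: (-1*e1 + 1*e2)(1*e1 - 3*e2)
= (-1)*1*e1e1 + (-1)*(-3)*e1e2 + 1*1*e2e1 + 1*(-3)*e2e2
Using e1^2 = e2^2 = 1, e2e1 = -e1e2:
Scalar part s = (-1)*1 + 1*(-3) = -1 + (-3) = -4
Bivector part b = (-1)*(-3) - 1*1 = 3 - 1 = 2
uv = -4 + 2*e12


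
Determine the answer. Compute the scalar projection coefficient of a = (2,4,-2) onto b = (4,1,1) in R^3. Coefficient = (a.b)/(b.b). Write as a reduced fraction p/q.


Projection coefficient = (a . b) / (b . b)
a . b = 2*4 + 4*1 + (-2)*1
= 8 + 4 + (-2) = 10
b . b = 4^2 + 1^2 + 1^2
= 16 + 1 + 1 = 18
Coefficient = 10/18
In lowest terms: 5/9


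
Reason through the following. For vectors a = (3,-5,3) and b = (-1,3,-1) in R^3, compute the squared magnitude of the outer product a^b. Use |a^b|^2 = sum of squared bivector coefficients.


a wedge b = (a1*b2 - a2*b1)*e12 + (a1*b3 - a3*b1)*e13 + (a2*b3 - a3*b2)*e23
e12 coeff: 3*3 - (-5)*(-1) = 9 - 5 = 4
e13 coeff: 3*(-1) - 3*(-1) = -3 - (-3) = 0
e23 coeff: (-5)*(-1) - 3*3 = 5 - 9 = -4
|a wedge b|^2 = 4^2 + 0^2 + (-4)^2
= 16 + 0 + 16
= 32


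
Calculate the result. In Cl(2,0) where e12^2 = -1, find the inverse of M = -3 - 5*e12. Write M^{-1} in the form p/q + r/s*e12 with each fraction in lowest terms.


M = -3 - 5*e12, where e12^2 = -1.
Since M commutes with its reverse ~M = a - b*e12, M * ~M = a^2 - b^2*e12^2 = a^2 + b^2.
So M^{-1} = ~M / (a^2 + b^2) = (a - b*e12)/(a^2 + b^2).
a^2 + b^2 = 9 + 25 = 34
Scalar part = -3/34 = -3/34
Bivector coeff = 5/34 = 5/34
M^{-1} = -3/34 + 5/34*e12


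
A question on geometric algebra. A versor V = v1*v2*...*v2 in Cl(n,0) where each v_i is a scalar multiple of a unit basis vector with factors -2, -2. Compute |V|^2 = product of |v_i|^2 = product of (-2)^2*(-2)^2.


Each vector v_i has |v_i|^2 = s_i^2
Squared scales: (-2)^2 = 4, (-2)^2 = 4
|V|^2 = 4 * 4
= 16


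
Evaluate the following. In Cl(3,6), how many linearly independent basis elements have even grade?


Even subalgebra dimension = 2^(n-1)
n = 3 + 6 = 9
2^(9 - 1) = 2^8 = 256
Verification: sum of C(9,k) for even k = 1 + 36 + 126 + 84 + 9 = 256
Result = 256


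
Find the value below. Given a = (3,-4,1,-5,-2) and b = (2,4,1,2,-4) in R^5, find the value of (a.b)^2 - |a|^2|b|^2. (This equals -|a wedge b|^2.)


a . b = 3*2 + (-4)*4 + 1*1 + (-5)*2 + (-2)*(-4)
= 6 + (-16) + 1 + (-10) + 8 = -11
|a|^2 = 3^2 + (-4)^2 + 1^2 + (-5)^2 + (-2)^2 = 55
|b|^2 = 2^2 + 4^2 + 1^2 + 2^2 + (-4)^2 = 41
(a.b)^2 = (-11)^2 = 121
|a|^2 * |b|^2 = 55 * 41 = 2255
Result = 121 - 2255 = -2134


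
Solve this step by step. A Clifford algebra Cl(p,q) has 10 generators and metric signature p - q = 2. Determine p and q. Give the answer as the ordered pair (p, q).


We need p + q = 10 and p - q = 2.
Adding: 2p = 10 + 2 = 12, so p = 6.
Then q = 10 - 6 = 4.
(p, q) = (6, 4)


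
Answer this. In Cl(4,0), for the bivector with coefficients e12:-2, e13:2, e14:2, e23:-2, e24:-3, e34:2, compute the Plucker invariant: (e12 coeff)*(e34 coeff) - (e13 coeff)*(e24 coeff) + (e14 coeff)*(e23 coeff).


Plucker relation: af - be + cd
a*f = (-2)*2 = -4
b*e = 2*(-3) = -6
c*d = 2*(-2) = -4
af - be + cd = -4 - (-6) + (-4)
= -2


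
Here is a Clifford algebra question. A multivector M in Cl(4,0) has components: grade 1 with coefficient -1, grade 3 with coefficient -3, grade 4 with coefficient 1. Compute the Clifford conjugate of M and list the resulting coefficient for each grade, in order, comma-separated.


Clifford conjugate sign for grade k: (-1)^(k(k+1)/2)
Grade 1: (-1)^(1*2/2) = (-1)^1 = -1, coeff -1 -> 1
Grade 3: (-1)^(3*4/2) = (-1)^6 = 1, coeff -3 -> -3
Grade 4: (-1)^(4*5/2) = (-1)^10 = 1, coeff 1 -> 1
Conjugated coefficients: 1, -3, 1


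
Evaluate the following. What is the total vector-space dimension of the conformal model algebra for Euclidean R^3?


The conformal model of R^3 uses Cl(4,1): the 3 Euclidean generators plus two extra orthogonal generators e+ (e+^2 = +1) and e- (e-^2 = -1), from which the null vectors e0, einf are built.
Number of generators m = 3 + 2 = 5.
dim Cl(p,q) = 2^m = 2^5 = 32


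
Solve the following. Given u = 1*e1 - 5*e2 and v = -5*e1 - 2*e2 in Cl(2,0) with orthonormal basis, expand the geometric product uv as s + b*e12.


Expand: (1*e1 - 5*e2)(-5*e1 - 2*e2)
= 1*(-5)*e1e1 + 1*(-2)*e1e2 + (-5)*(-5)*e2e1 + (-5)*(-2)*e2e2
Using e1^2 = e2^2 = 1, e2e1 = -e1e2:
Scalar part s = 1*(-5) + (-5)*(-2) = -5 + 10 = 5
Bivector part b = 1*(-2) - (-5)*(-5) = -2 - 25 = -27
uv = 5 - 27*e12


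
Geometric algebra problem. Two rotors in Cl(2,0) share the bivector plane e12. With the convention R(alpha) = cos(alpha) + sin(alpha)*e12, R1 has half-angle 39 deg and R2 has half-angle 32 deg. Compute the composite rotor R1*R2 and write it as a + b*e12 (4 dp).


Same-plane rotors commute and their half-angles add:
R1*R2 = cos(a1 + a2) + sin(a1 + a2)*e12.
a1 + a2 = 39 + 32 = 71 deg
cos(71 deg) = 0.3256
sin(71 deg) = 0.9455
R1*R2 = 0.3256 + 0.9455*e12


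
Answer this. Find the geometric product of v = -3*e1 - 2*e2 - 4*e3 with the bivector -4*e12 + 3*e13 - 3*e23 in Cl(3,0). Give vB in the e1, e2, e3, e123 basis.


vB has grade-1 (vector) and grade-3 (trivector) parts: vB = (v _| B) + (v ^ B).
Vector part <vB>_1:
  e1: -v2*b12 - v3*b13 = -(-2)*(-4) - (-4)*(3) = 4
  e2: v1*b12 - v3*b23 = (-3)*(-4) - (-4)*(-3) = 0
  e3: v1*b13 + v2*b23 = (-3)*(3) + (-2)*(-3) = -3
Trivector part <vB>_3:
  e123: v1*b23 - v2*b13 + v3*b12 = (-3)*(-3) - (-2)*(3) + (-4)*(-4) = 31
vB = 4*e1 + 0*e2 - 3*e3 + 31*e123


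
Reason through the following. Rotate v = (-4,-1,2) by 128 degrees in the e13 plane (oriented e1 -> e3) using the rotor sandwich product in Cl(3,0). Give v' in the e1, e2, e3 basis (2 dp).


Rotor R = cos(64deg) - sin(64deg)*e13
Rotation angle theta = 2 * 64 = 128 degrees in the e13 plane (e1 -> e3).
The component perpendicular to the plane (e2) is invariant: v'_2 = v2 = -1.00
cos(128deg) = -0.6157, sin(128deg) = 0.7880
v'_1 = v1*cos(theta) - v3*sin(theta) = -4*(-0.6157) - 2*0.7880 = 0.89
v'_3 = v1*sin(theta) + v3*cos(theta) = -4*0.7880 + 2*(-0.6157) = -4.38
v' = 0.89*e1 - 1.00*e2 - 4.38*e3


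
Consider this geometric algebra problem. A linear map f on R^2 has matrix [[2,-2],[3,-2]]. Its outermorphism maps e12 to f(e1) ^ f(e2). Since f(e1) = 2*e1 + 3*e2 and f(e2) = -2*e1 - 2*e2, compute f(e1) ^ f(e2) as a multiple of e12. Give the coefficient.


The outermorphism of a linear map f sends e1^e2 to f(e1)^f(e2).
f(e1) = 2*e1 + 3*e2
f(e2) = -2*e1 - 2*e2
f(e1) ^ f(e2) = (2*e1 + 3*e2) ^ (-2*e1 - 2*e2)
= 2*(-2)*e12 + 3*(-2)*e21
= (-4 - (-6))*e12
= 2*e12
Coefficient = 2


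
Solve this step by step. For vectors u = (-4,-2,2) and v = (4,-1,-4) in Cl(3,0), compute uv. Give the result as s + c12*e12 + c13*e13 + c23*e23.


In Cl(3,0): e_i^2 = 1, e_ie_j = -e_je_i for i != j.
Scalar part = u . v = (-4)*4 + (-2)*(-1) + 2*(-4)
= -16 + 2 + (-8) = -22
e12 coeff = (-4)*(-1) - (-2)*4 = 4 - (-8) = 12
e13 coeff = (-4)*(-4) - 2*4 = 16 - 8 = 8
e23 coeff = (-2)*(-4) - 2*(-1) = 8 - (-2) = 10
uv = -22 + 12*e12 + 8*e13 + 10*e23


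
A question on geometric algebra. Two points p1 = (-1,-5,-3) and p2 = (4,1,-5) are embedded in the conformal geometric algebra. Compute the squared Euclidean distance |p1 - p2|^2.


p1 - p2 = (-5, -6, 2)
|p1 - p2|^2 = (-5)^2 + (-6)^2 + 2^2
= 25 + 36 + 4
= 65


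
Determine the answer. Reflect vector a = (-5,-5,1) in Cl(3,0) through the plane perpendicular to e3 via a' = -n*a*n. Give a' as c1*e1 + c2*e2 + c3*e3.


Reflection formula: a' = -n*a*n, with n = e3 (unit vector, n^2 = 1).
For reflection through hyperplane perp to e3:
The component along e3 flips sign, others stay.
a = (-5, -5, 1)
a' = (-5, -5, -1)
a' = -5*e1 - 5*e2 - 1*e3


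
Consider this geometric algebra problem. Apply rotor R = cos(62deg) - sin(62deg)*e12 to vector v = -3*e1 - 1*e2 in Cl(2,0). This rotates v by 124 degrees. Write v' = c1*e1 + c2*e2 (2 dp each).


Rotor R = cos(62deg) - sin(62deg)*e12
Rotation angle theta = 2 * 62 = 124 degrees
v' = R*v*~R rotates v by theta.
cos(124deg) = -0.5592, sin(124deg) = 0.8290
v'_1 = -3*cos(124deg) - (-1)*sin(124deg)
= -3*(-0.5592) - (-1)*0.8290
= 2.51
v'_2 = -3*sin(124deg) + (-1)*cos(124deg)
= -3*0.8290 + (-1)*(-0.5592)
= -1.93
v' = 2.51*e1 - 1.93*e2


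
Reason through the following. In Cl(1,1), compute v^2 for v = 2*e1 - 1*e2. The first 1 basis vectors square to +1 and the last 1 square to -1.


v^2 = sum of c_i^2 * e_i^2
Positive signature terms (e_i^2 = +1): 2^2 = 4
Negative signature terms (e_j^2 = -1): (-1)^2 = 1
v^2 = 4 - 1 = 3


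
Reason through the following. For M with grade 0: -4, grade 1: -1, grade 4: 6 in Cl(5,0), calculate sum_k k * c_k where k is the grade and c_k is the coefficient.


Grade-weighted sum = sum of grade_k * coefficient_k
0*(-4) = 0
1*(-1) = -1
4*6 = 24
Total = 0 + (-1) + 24 = 23


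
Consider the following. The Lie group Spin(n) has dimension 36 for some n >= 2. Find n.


dim Spin(n) = dim so(n) = n(n-1)/2.
Solve n(n-1)/2 = 36, i.e. n^2 - n - 72 = 0.
Discriminant = 1 + 8*36 = 289
n = (1 + sqrt(289))/2 = (1 + 17)/2 = 9


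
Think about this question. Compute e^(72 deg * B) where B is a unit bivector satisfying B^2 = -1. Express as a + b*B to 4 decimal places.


For a unit bivector B with B^2 = -1, the exponential series gives
e^(theta*B) = cos(theta) + sin(theta)*B (the GA analogue of Euler's formula).
theta = 72 degrees = 1.256637 rad
cos(72 deg) = 0.3090
sin(72 deg) = 0.9511
exp(theta*B) = 0.3090 + 0.9511*B


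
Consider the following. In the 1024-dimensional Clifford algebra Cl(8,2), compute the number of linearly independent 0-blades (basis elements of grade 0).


Number of grade-k basis blades in Cl(p,q) with n = p + q is C(n, k).
n = 8 + 2 = 10
C(10, 0) = 10! / (0! * 10!)
= 3628800 / (1 * 3628800)
= 1


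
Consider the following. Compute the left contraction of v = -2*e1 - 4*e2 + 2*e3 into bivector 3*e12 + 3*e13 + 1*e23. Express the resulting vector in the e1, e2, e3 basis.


Left contraction v _| B = <vB>_1 (grade-1 part of the geometric product vB).
Using e1_|e12 = e2, e2_|e12 = -e1, e1_|e13 = e3, e3_|e13 = -e1, e2_|e23 = e3, e3_|e23 = -e2:
e1 coeff: -v2*b12 - v3*b13 = -(-4)*(3) - (2)*(3) = 6
e2 coeff: v1*b12 - v3*b23 = (-2)*(3) - (2)*(1) = -8
e3 coeff: v1*b13 + v2*b23 = (-2)*(3) + (-4)*(1) = -10
v _| B = 6*e1 - 8*e2 - 10*e3


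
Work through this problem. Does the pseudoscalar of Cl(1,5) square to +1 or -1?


The pseudoscalar I = e1...e_n (product of all n generators) of Cl(p,q) satisfies I^2 = (-1)^(q + n(n-1)/2).
p = 1, q = 5, n = p + q = 6
n(n-1)/2 = 6 * 5 / 2 = 15
Exponent = q + n(n-1)/2 = 5 + 15 = 20
I^2 = (-1)^20 = +1


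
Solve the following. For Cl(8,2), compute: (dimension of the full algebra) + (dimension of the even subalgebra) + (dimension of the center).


n = 8 + 2 = 10
Total dim = 2^10 = 1024
Even subalgebra dim = 2^9 = 512
n is even, so center dim = 1
Sum = 1024 + 512 + 1 = 1537


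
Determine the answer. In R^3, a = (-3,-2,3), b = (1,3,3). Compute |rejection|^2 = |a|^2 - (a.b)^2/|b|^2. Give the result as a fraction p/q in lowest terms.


|a|^2 = (-3)^2 + (-2)^2 + 3^2 = 22
|b|^2 = 1^2 + 3^2 + 3^2 = 19
a . b = (-3)*1 + (-2)*3 + 3*3 = 0
(a.b)^2 = 0^2 = 0
|rej|^2 = 22 - 0/19
= (418 - 0)/19
= 418/19
In lowest terms: 22/1


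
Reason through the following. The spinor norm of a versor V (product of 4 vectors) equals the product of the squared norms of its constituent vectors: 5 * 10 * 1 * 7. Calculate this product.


Spinor norm N(V) = |v1|^2 * |v2|^2 * ... * |v4|^2
= 5 * 10 * 1 * 7
Running product: 5, 50, 50, 350
N(V) = 350


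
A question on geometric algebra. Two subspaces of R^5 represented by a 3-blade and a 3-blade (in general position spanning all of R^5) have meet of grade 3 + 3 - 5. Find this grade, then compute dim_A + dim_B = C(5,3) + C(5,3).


Meet grade = grade(A) + grade(B) - n
= 3 + 3 - 5 = 1
C(5,3) = 10
C(5,3) = 10
dim_A + dim_B = 10 + 10 = 20


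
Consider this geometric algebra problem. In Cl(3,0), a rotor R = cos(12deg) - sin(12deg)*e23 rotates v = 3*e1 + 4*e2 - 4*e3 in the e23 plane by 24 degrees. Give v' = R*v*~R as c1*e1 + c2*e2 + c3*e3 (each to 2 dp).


Rotor R = cos(12deg) - sin(12deg)*e23
Rotation angle theta = 2 * 12 = 24 degrees in the e23 plane (e2 -> e3).
The component perpendicular to the plane (e1) is invariant: v'_1 = v1 = 3.00
cos(24deg) = 0.9135, sin(24deg) = 0.4067
v'_2 = v2*cos(theta) - v3*sin(theta) = 4*0.9135 - (-4)*0.4067 = 5.28
v'_3 = v2*sin(theta) + v3*cos(theta) = 4*0.4067 + (-4)*0.9135 = -2.03
v' = 3.00*e1 + 5.28*e2 - 2.03*e3


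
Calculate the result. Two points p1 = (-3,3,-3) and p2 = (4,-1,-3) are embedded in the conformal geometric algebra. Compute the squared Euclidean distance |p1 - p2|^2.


p1 - p2 = (-7, 4, 0)
|p1 - p2|^2 = (-7)^2 + 4^2 + 0^2
= 49 + 16 + 0
= 65


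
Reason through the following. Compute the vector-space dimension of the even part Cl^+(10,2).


Even subalgebra dimension = 2^(n-1)
n = 10 + 2 = 12
2^(12 - 1) = 2^11 = 2048
Verification: sum of C(12,k) for even k = 1 + 66 + 495 + 924 + 495 + 66 + 1 = 2048
Result = 2048


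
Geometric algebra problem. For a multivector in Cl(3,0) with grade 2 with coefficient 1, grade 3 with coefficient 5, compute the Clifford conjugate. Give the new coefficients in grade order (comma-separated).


Clifford conjugate sign for grade k: (-1)^(k(k+1)/2)
Grade 2: (-1)^(2*3/2) = (-1)^3 = -1, coeff 1 -> -1
Grade 3: (-1)^(3*4/2) = (-1)^6 = 1, coeff 5 -> 5
Conjugated coefficients: -1, 5


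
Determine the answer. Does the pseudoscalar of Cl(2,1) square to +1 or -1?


The pseudoscalar I = e1...e_n (product of all n generators) of Cl(p,q) satisfies I^2 = (-1)^(q + n(n-1)/2).
p = 2, q = 1, n = p + q = 3
n(n-1)/2 = 3 * 2 / 2 = 3
Exponent = q + n(n-1)/2 = 1 + 3 = 4
I^2 = (-1)^4 = +1


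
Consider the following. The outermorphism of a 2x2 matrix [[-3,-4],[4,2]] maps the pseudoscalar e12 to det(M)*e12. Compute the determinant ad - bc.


The outermorphism of a linear map f sends e1^e2 to f(e1)^f(e2).
f(e1) = -3*e1 + 4*e2
f(e2) = -4*e1 + 2*e2
f(e1) ^ f(e2) = (-3*e1 + 4*e2) ^ (-4*e1 + 2*e2)
= (-3)*2*e12 + 4*(-4)*e21
= (-6 - (-16))*e12
= 10*e12
Coefficient = 10


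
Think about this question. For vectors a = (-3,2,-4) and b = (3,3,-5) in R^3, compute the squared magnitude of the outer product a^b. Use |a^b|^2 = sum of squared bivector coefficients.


a wedge b = (a1*b2 - a2*b1)*e12 + (a1*b3 - a3*b1)*e13 + (a2*b3 - a3*b2)*e23
e12 coeff: (-3)*3 - 2*3 = -9 - 6 = -15
e13 coeff: (-3)*(-5) - (-4)*3 = 15 - (-12) = 27
e23 coeff: 2*(-5) - (-4)*3 = -10 - (-12) = 2
|a wedge b|^2 = (-15)^2 + 27^2 + 2^2
= 225 + 729 + 4
= 958


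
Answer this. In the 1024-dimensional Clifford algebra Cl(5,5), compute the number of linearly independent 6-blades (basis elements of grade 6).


Number of grade-k basis blades in Cl(p,q) with n = p + q is C(n, k).
n = 5 + 5 = 10
C(10, 6) = 10! / (6! * 4!)
= 3628800 / (720 * 24)
= 210


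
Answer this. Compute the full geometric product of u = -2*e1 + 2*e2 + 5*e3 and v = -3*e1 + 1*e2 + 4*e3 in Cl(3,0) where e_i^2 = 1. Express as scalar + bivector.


In Cl(3,0): e_i^2 = 1, e_ie_j = -e_je_i for i != j.
Scalar part = u . v = (-2)*(-3) + 2*1 + 5*4
= 6 + 2 + 20 = 28
e12 coeff = (-2)*1 - 2*(-3) = -2 - (-6) = 4
e13 coeff = (-2)*4 - 5*(-3) = -8 - (-15) = 7
e23 coeff = 2*4 - 5*1 = 8 - 5 = 3
uv = 28 + 4*e12 + 7*e13 + 3*e23


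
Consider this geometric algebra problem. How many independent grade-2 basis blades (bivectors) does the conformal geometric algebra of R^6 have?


The conformal model of R^6 uses Cl(7,1) with m = 6 + 2 = 8 generators.
Number of grade-2 blades = C(m, 2) = C(8, 2)
= 8*7/2 = 28


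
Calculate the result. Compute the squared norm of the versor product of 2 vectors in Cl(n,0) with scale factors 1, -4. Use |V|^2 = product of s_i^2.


Each vector v_i has |v_i|^2 = s_i^2
Squared scales: 1^2 = 1, (-4)^2 = 16
|V|^2 = 1 * 16
= 16


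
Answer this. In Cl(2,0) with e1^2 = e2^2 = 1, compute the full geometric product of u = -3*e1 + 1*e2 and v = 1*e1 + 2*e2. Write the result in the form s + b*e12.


Expand: (-3*e1 + 1*e2)(1*e1 + 2*e2)
= (-3)*1*e1e1 + (-3)*2*e1e2 + 1*1*e2e1 + 1*2*e2e2
Using e1^2 = e2^2 = 1, e2e1 = -e1e2:
Scalar part s = (-3)*1 + 1*2 = -3 + 2 = -1
Bivector part b = (-3)*2 - 1*1 = -6 - 1 = -7
uv = -1 - 7*e12


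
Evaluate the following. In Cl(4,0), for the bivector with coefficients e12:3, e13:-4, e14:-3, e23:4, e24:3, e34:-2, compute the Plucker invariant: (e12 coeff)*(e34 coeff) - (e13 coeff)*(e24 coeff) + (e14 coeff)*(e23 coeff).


Plucker relation: af - be + cd
a*f = 3*(-2) = -6
b*e = (-4)*3 = -12
c*d = (-3)*4 = -12
af - be + cd = -6 - (-12) + (-12)
= -6


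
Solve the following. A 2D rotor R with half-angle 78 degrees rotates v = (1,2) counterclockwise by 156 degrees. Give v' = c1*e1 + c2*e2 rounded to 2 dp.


Rotor R = cos(78deg) - sin(78deg)*e12
Rotation angle theta = 2 * 78 = 156 degrees
v' = R*v*~R rotates v by theta.
cos(156deg) = -0.9135, sin(156deg) = 0.4067
v'_1 = 1*cos(156deg) - 2*sin(156deg)
= 1*(-0.9135) - 2*0.4067
= -1.73
v'_2 = 1*sin(156deg) + 2*cos(156deg)
= 1*0.4067 + 2*(-0.9135)
= -1.42
v' = -1.73*e1 - 1.42*e2


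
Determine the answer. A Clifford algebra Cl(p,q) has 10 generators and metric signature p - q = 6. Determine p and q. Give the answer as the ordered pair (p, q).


We need p + q = 10 and p - q = 6.
Adding: 2p = 10 + 6 = 16, so p = 8.
Then q = 10 - 8 = 2.
(p, q) = (8, 2)


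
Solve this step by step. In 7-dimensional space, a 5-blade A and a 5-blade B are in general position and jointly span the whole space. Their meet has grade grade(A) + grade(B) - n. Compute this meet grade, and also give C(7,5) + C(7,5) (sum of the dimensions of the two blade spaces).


Meet grade = grade(A) + grade(B) - n
= 5 + 5 - 7 = 3
C(7,5) = 21
C(7,5) = 21
dim_A + dim_B = 21 + 21 = 42


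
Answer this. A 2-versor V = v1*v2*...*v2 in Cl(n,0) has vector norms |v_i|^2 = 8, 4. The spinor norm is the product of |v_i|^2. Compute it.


Spinor norm N(V) = |v1|^2 * |v2|^2 * ... * |v2|^2
= 8 * 4
Running product: 8, 32
N(V) = 32


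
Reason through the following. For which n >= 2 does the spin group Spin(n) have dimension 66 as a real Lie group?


dim Spin(n) = dim so(n) = n(n-1)/2.
Solve n(n-1)/2 = 66, i.e. n^2 - n - 132 = 0.
Discriminant = 1 + 8*66 = 529
n = (1 + sqrt(529))/2 = (1 + 23)/2 = 12


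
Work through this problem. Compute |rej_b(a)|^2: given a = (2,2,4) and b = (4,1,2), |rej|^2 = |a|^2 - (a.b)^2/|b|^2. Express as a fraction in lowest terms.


|a|^2 = 2^2 + 2^2 + 4^2 = 24
|b|^2 = 4^2 + 1^2 + 2^2 = 21
a . b = 2*4 + 2*1 + 4*2 = 18
(a.b)^2 = 18^2 = 324
|rej|^2 = 24 - 324/21
= (504 - 324)/21
= 180/21
In lowest terms: 60/7


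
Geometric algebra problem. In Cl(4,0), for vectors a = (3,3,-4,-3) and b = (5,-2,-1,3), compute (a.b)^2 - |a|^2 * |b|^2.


a . b = 3*5 + 3*(-2) + (-4)*(-1) + (-3)*3
= 15 + (-6) + 4 + (-9) = 4
|a|^2 = 3^2 + 3^2 + (-4)^2 + (-3)^2 = 43
|b|^2 = 5^2 + (-2)^2 + (-1)^2 + 3^2 = 39
(a.b)^2 = 4^2 = 16
|a|^2 * |b|^2 = 43 * 39 = 1677
Result = 16 - 1677 = -1661


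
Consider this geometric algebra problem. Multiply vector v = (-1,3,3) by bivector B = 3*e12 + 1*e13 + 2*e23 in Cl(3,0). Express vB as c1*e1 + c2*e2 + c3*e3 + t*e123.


vB has grade-1 (vector) and grade-3 (trivector) parts: vB = (v _| B) + (v ^ B).
Vector part <vB>_1:
  e1: -v2*b12 - v3*b13 = -(3)*(3) - (3)*(1) = -12
  e2: v1*b12 - v3*b23 = (-1)*(3) - (3)*(2) = -9
  e3: v1*b13 + v2*b23 = (-1)*(1) + (3)*(2) = 5
Trivector part <vB>_3:
  e123: v1*b23 - v2*b13 + v3*b12 = (-1)*(2) - (3)*(1) + (3)*(3) = 4
vB = -12*e1 - 9*e2 + 5*e3 + 4*e123


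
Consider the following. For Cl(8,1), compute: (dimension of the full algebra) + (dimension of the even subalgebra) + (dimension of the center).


n = 8 + 1 = 9
Total dim = 2^9 = 512
Even subalgebra dim = 2^8 = 256
n is odd, so center dim = 2
Sum = 512 + 256 + 2 = 770


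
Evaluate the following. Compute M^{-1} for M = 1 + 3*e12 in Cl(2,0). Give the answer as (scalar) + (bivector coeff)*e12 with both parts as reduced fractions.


M = 1 + 3*e12, where e12^2 = -1.
Since M commutes with its reverse ~M = a - b*e12, M * ~M = a^2 - b^2*e12^2 = a^2 + b^2.
So M^{-1} = ~M / (a^2 + b^2) = (a - b*e12)/(a^2 + b^2).
a^2 + b^2 = 1 + 9 = 10
Scalar part = 1/10 = 1/10
Bivector coeff = -3/10 = -3/10
M^{-1} = 1/10 - 3/10*e12


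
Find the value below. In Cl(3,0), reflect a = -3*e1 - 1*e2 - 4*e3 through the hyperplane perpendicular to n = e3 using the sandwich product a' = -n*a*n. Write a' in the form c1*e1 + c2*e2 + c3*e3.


Reflection formula: a' = -n*a*n, with n = e3 (unit vector, n^2 = 1).
For reflection through hyperplane perp to e3:
The component along e3 flips sign, others stay.
a = (-3, -1, -4)
a' = (-3, -1, 4)
a' = -3*e1 - 1*e2 + 4*e3


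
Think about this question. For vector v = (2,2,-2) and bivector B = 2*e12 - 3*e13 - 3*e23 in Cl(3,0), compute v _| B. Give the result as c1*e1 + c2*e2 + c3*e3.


Left contraction v _| B = <vB>_1 (grade-1 part of the geometric product vB).
Using e1_|e12 = e2, e2_|e12 = -e1, e1_|e13 = e3, e3_|e13 = -e1, e2_|e23 = e3, e3_|e23 = -e2:
e1 coeff: -v2*b12 - v3*b13 = -(2)*(2) - (-2)*(-3) = -10
e2 coeff: v1*b12 - v3*b23 = (2)*(2) - (-2)*(-3) = -2
e3 coeff: v1*b13 + v2*b23 = (2)*(-3) + (2)*(-3) = -12
v _| B = -10*e1 - 2*e2 - 12*e3


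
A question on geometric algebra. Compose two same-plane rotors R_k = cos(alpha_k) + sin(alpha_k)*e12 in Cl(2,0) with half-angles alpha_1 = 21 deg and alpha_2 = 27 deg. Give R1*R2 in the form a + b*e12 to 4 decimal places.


Same-plane rotors commute and their half-angles add:
R1*R2 = cos(a1 + a2) + sin(a1 + a2)*e12.
a1 + a2 = 21 + 27 = 48 deg
cos(48 deg) = 0.6691
sin(48 deg) = 0.7431
R1*R2 = 0.6691 + 0.7431*e12


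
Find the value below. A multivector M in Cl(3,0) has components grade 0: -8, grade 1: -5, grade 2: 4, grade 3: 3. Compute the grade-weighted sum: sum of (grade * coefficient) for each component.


Grade-weighted sum = sum of grade_k * coefficient_k
0*(-8) = 0
1*(-5) = -5
2*4 = 8
3*3 = 9
Total = 0 + (-5) + 8 + 9 = 12


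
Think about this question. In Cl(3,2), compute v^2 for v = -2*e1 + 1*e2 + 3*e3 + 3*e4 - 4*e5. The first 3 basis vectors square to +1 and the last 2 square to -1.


v^2 = sum of c_i^2 * e_i^2
Positive signature terms (e_i^2 = +1): (-2)^2 + 1^2 + 3^2 = 14
Negative signature terms (e_j^2 = -1): 3^2 + (-4)^2 = 25
v^2 = 14 - 25 = -11


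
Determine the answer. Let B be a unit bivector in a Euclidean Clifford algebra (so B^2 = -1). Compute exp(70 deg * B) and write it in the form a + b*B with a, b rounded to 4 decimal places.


For a unit bivector B with B^2 = -1, the exponential series gives
e^(theta*B) = cos(theta) + sin(theta)*B (the GA analogue of Euler's formula).
theta = 70 degrees = 1.22173 rad
cos(70 deg) = 0.3420
sin(70 deg) = 0.9397
exp(theta*B) = 0.3420 + 0.9397*B


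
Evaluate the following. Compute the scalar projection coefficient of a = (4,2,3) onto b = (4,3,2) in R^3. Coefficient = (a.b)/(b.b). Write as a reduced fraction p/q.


Projection coefficient = (a . b) / (b . b)
a . b = 4*4 + 2*3 + 3*2
= 16 + 6 + 6 = 28
b . b = 4^2 + 3^2 + 2^2
= 16 + 9 + 4 = 29
Coefficient = 28/29
In lowest terms: 28/29


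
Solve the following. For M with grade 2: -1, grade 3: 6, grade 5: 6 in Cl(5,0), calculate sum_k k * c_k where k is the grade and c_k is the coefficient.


Grade-weighted sum = sum of grade_k * coefficient_k
2*(-1) = -2
3*6 = 18
5*6 = 30
Total = -2 + 18 + 30 = 46


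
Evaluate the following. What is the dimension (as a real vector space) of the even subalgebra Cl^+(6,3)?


Even subalgebra dimension = 2^(n-1)
n = 6 + 3 = 9
2^(9 - 1) = 2^8 = 256
Verification: sum of C(9,k) for even k = 1 + 36 + 126 + 84 + 9 = 256
Result = 256


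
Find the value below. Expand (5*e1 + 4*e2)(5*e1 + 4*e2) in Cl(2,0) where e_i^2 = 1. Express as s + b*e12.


Expand: (5*e1 + 4*e2)(5*e1 + 4*e2)
= 5*5*e1e1 + 5*4*e1e2 + 4*5*e2e1 + 4*4*e2e2
Using e1^2 = e2^2 = 1, e2e1 = -e1e2:
Scalar part s = 5*5 + 4*4 = 25 + 16 = 41
Bivector part b = 5*4 - 4*5 = 20 - 20 = 0
uv = 41 + 0*e12


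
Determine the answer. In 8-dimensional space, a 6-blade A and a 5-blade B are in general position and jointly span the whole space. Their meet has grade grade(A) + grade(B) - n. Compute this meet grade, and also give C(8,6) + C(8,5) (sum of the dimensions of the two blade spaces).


Meet grade = grade(A) + grade(B) - n
= 6 + 5 - 8 = 3
C(8,6) = 28
C(8,5) = 56
dim_A + dim_B = 28 + 56 = 84


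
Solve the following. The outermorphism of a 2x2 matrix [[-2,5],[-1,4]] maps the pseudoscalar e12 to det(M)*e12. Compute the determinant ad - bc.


The outermorphism of a linear map f sends e1^e2 to f(e1)^f(e2).
f(e1) = -2*e1 - 1*e2
f(e2) = 5*e1 + 4*e2
f(e1) ^ f(e2) = (-2*e1 - 1*e2) ^ (5*e1 + 4*e2)
= (-2)*4*e12 + (-1)*5*e21
= (-8 - (-5))*e12
= -3*e12
Coefficient = -3


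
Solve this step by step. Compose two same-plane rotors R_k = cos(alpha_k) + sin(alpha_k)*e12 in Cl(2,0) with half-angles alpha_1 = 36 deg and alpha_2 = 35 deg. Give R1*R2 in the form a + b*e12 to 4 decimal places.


Same-plane rotors commute and their half-angles add:
R1*R2 = cos(a1 + a2) + sin(a1 + a2)*e12.
a1 + a2 = 36 + 35 = 71 deg
cos(71 deg) = 0.3256
sin(71 deg) = 0.9455
R1*R2 = 0.3256 + 0.9455*e12


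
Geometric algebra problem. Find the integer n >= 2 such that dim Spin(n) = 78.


dim Spin(n) = dim so(n) = n(n-1)/2.
Solve n(n-1)/2 = 78, i.e. n^2 - n - 156 = 0.
Discriminant = 1 + 8*78 = 625
n = (1 + sqrt(625))/2 = (1 + 25)/2 = 13


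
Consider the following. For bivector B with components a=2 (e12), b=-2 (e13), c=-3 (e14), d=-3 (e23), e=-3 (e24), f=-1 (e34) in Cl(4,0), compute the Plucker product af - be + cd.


Plucker relation: af - be + cd
a*f = 2*(-1) = -2
b*e = (-2)*(-3) = 6
c*d = (-3)*(-3) = 9
af - be + cd = -2 - 6 + 9
= 1


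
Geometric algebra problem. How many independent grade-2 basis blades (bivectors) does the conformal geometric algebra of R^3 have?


The conformal model of R^3 uses Cl(4,1) with m = 3 + 2 = 5 generators.
Number of grade-2 blades = C(m, 2) = C(5, 2)
= 5*4/2 = 10


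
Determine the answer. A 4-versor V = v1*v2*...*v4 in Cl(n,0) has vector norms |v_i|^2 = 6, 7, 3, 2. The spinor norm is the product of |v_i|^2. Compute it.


Spinor norm N(V) = |v1|^2 * |v2|^2 * ... * |v4|^2
= 6 * 7 * 3 * 2
Running product: 6, 42, 126, 252
N(V) = 252


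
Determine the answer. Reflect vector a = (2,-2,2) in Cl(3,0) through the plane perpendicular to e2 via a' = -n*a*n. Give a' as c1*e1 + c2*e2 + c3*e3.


Reflection formula: a' = -n*a*n, with n = e2 (unit vector, n^2 = 1).
For reflection through hyperplane perp to e2:
The component along e2 flips sign, others stay.
a = (2, -2, 2)
a' = (2, 2, 2)
a' = 2*e1 + 2*e2 + 2*e3


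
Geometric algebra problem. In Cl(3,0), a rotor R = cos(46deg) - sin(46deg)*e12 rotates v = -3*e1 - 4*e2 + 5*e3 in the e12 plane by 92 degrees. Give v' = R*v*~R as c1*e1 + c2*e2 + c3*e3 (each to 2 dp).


Rotor R = cos(46deg) - sin(46deg)*e12
Rotation angle theta = 2 * 46 = 92 degrees in the e12 plane (e1 -> e2).
The component perpendicular to the plane (e3) is invariant: v'_3 = v3 = 5.00
cos(92deg) = -0.0349, sin(92deg) = 0.9994
v'_1 = v1*cos(theta) - v2*sin(theta) = -3*(-0.0349) - (-4)*0.9994 = 4.10
v'_2 = v1*sin(theta) + v2*cos(theta) = -3*0.9994 + (-4)*(-0.0349) = -2.86
v' = 4.10*e1 - 2.86*e2 + 5.00*e3


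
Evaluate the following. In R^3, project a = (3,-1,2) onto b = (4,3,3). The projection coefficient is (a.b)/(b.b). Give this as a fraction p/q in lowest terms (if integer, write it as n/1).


Projection coefficient = (a . b) / (b . b)
a . b = 3*4 + (-1)*3 + 2*3
= 12 + (-3) + 6 = 15
b . b = 4^2 + 3^2 + 3^2
= 16 + 9 + 9 = 34
Coefficient = 15/34
In lowest terms: 15/34


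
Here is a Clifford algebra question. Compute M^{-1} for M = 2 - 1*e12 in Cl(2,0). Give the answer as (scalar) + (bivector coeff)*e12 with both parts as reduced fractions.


M = 2 - 1*e12, where e12^2 = -1.
Since M commutes with its reverse ~M = a - b*e12, M * ~M = a^2 - b^2*e12^2 = a^2 + b^2.
So M^{-1} = ~M / (a^2 + b^2) = (a - b*e12)/(a^2 + b^2).
a^2 + b^2 = 4 + 1 = 5
Scalar part = 2/5 = 2/5
Bivector coeff = 1/5 = 1/5
M^{-1} = 2/5 + 1/5*e12


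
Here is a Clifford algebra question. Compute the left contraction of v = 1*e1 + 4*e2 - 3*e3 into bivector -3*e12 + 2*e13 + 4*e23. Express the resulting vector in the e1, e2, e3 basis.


Left contraction v _| B = <vB>_1 (grade-1 part of the geometric product vB).
Using e1_|e12 = e2, e2_|e12 = -e1, e1_|e13 = e3, e3_|e13 = -e1, e2_|e23 = e3, e3_|e23 = -e2:
e1 coeff: -v2*b12 - v3*b13 = -(4)*(-3) - (-3)*(2) = 18
e2 coeff: v1*b12 - v3*b23 = (1)*(-3) - (-3)*(4) = 9
e3 coeff: v1*b13 + v2*b23 = (1)*(2) + (4)*(4) = 18
v _| B = 18*e1 + 9*e2 + 18*e3


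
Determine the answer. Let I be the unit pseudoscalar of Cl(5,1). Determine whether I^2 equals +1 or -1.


The pseudoscalar I = e1...e_n (product of all n generators) of Cl(p,q) satisfies I^2 = (-1)^(q + n(n-1)/2).
p = 5, q = 1, n = p + q = 6
n(n-1)/2 = 6 * 5 / 2 = 15
Exponent = q + n(n-1)/2 = 1 + 15 = 16
I^2 = (-1)^16 = +1


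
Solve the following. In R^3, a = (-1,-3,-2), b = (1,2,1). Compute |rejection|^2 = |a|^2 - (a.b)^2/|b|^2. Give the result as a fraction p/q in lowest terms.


|a|^2 = (-1)^2 + (-3)^2 + (-2)^2 = 14
|b|^2 = 1^2 + 2^2 + 1^2 = 6
a . b = (-1)*1 + (-3)*2 + (-2)*1 = -9
(a.b)^2 = (-9)^2 = 81
|rej|^2 = 14 - 81/6
= (84 - 81)/6
= 3/6
In lowest terms: 1/2


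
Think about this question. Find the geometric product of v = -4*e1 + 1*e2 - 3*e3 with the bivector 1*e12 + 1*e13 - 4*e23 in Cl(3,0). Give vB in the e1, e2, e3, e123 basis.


vB has grade-1 (vector) and grade-3 (trivector) parts: vB = (v _| B) + (v ^ B).
Vector part <vB>_1:
  e1: -v2*b12 - v3*b13 = -(1)*(1) - (-3)*(1) = 2
  e2: v1*b12 - v3*b23 = (-4)*(1) - (-3)*(-4) = -16
  e3: v1*b13 + v2*b23 = (-4)*(1) + (1)*(-4) = -8
Trivector part <vB>_3:
  e123: v1*b23 - v2*b13 + v3*b12 = (-4)*(-4) - (1)*(1) + (-3)*(1) = 12
vB = 2*e1 - 16*e2 - 8*e3 + 12*e123


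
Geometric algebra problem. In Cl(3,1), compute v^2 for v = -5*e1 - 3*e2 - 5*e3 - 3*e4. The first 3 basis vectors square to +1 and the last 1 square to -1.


v^2 = sum of c_i^2 * e_i^2
Positive signature terms (e_i^2 = +1): (-5)^2 + (-3)^2 + (-5)^2 = 59
Negative signature terms (e_j^2 = -1): (-3)^2 = 9
v^2 = 59 - 9 = 50


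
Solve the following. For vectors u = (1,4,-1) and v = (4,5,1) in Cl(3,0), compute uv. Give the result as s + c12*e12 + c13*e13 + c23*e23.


In Cl(3,0): e_i^2 = 1, e_ie_j = -e_je_i for i != j.
Scalar part = u . v = 1*4 + 4*5 + (-1)*1
= 4 + 20 + (-1) = 23
e12 coeff = 1*5 - 4*4 = 5 - 16 = -11
e13 coeff = 1*1 - (-1)*4 = 1 - (-4) = 5
e23 coeff = 4*1 - (-1)*5 = 4 - (-5) = 9
uv = 23 - 11*e12 + 5*e13 + 9*e23


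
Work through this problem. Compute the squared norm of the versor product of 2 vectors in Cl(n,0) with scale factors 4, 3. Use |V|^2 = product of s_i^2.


Each vector v_i has |v_i|^2 = s_i^2
Squared scales: 4^2 = 16, 3^2 = 9
|V|^2 = 16 * 9
= 144


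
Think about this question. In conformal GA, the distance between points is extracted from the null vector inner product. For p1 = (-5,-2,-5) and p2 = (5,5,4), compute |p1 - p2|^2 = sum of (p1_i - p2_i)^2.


p1 - p2 = (-10, -7, -9)
|p1 - p2|^2 = (-10)^2 + (-7)^2 + (-9)^2
= 100 + 49 + 81
= 230


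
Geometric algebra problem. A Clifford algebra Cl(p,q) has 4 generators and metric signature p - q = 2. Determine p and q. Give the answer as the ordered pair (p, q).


We need p + q = 4 and p - q = 2.
Adding: 2p = 4 + 2 = 6, so p = 3.
Then q = 4 - 3 = 1.
(p, q) = (3, 1)


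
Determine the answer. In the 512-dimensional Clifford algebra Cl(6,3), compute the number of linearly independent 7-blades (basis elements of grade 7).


Number of grade-k basis blades in Cl(p,q) with n = p + q is C(n, k).
n = 6 + 3 = 9
C(9, 7) = 9! / (7! * 2!)
= 362880 / (5040 * 2)
= 36


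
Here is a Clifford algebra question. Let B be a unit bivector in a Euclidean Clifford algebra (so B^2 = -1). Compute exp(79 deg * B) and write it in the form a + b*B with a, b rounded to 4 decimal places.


For a unit bivector B with B^2 = -1, the exponential series gives
e^(theta*B) = cos(theta) + sin(theta)*B (the GA analogue of Euler's formula).
theta = 79 degrees = 1.37881 rad
cos(79 deg) = 0.1908
sin(79 deg) = 0.9816
exp(theta*B) = 0.1908 + 0.9816*B


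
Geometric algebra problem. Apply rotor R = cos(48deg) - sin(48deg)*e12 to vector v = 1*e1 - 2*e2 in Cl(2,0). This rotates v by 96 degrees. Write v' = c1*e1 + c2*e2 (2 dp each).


Rotor R = cos(48deg) - sin(48deg)*e12
Rotation angle theta = 2 * 48 = 96 degrees
v' = R*v*~R rotates v by theta.
cos(96deg) = -0.1045, sin(96deg) = 0.9945
v'_1 = 1*cos(96deg) - (-2)*sin(96deg)
= 1*(-0.1045) - (-2)*0.9945
= 1.88
v'_2 = 1*sin(96deg) + (-2)*cos(96deg)
= 1*0.9945 + (-2)*(-0.1045)
= 1.20
v' = 1.88*e1 + 1.20*e2


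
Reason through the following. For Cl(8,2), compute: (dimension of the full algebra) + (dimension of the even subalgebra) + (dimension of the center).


n = 8 + 2 = 10
Total dim = 2^10 = 1024
Even subalgebra dim = 2^9 = 512
n is even, so center dim = 1
Sum = 1024 + 512 + 1 = 1537


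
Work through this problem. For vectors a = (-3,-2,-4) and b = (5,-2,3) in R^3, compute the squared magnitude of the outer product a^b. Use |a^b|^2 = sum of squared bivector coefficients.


a wedge b = (a1*b2 - a2*b1)*e12 + (a1*b3 - a3*b1)*e13 + (a2*b3 - a3*b2)*e23
e12 coeff: (-3)*(-2) - (-2)*5 = 6 - (-10) = 16
e13 coeff: (-3)*3 - (-4)*5 = -9 - (-20) = 11
e23 coeff: (-2)*3 - (-4)*(-2) = -6 - 8 = -14
|a wedge b|^2 = 16^2 + 11^2 + (-14)^2
= 256 + 121 + 196
= 573


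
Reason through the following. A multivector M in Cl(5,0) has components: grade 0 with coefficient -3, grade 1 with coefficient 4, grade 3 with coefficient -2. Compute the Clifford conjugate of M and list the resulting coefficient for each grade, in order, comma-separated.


Clifford conjugate sign for grade k: (-1)^(k(k+1)/2)
Grade 0: (-1)^(0*1/2) = (-1)^0 = 1, coeff -3 -> -3
Grade 1: (-1)^(1*2/2) = (-1)^1 = -1, coeff 4 -> -4
Grade 3: (-1)^(3*4/2) = (-1)^6 = 1, coeff -2 -> -2
Conjugated coefficients: -3, -4, -2


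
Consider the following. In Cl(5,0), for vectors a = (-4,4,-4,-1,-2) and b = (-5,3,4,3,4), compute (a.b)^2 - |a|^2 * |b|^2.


a . b = (-4)*(-5) + 4*3 + (-4)*4 + (-1)*3 + (-2)*4
= 20 + 12 + (-16) + (-3) + (-8) = 5
|a|^2 = (-4)^2 + 4^2 + (-4)^2 + (-1)^2 + (-2)^2 = 53
|b|^2 = (-5)^2 + 3^2 + 4^2 + 3^2 + 4^2 = 75
(a.b)^2 = 5^2 = 25
|a|^2 * |b|^2 = 53 * 75 = 3975
Result = 25 - 3975 = -3950


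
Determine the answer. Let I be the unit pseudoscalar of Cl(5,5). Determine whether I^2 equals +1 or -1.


The pseudoscalar I = e1...e_n (product of all n generators) of Cl(p,q) satisfies I^2 = (-1)^(q + n(n-1)/2).
p = 5, q = 5, n = p + q = 10
n(n-1)/2 = 10 * 9 / 2 = 45
Exponent = q + n(n-1)/2 = 5 + 45 = 50
I^2 = (-1)^50 = +1


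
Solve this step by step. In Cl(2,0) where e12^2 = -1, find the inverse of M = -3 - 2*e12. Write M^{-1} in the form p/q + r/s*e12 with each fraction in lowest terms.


M = -3 - 2*e12, where e12^2 = -1.
Since M commutes with its reverse ~M = a - b*e12, M * ~M = a^2 - b^2*e12^2 = a^2 + b^2.
So M^{-1} = ~M / (a^2 + b^2) = (a - b*e12)/(a^2 + b^2).
a^2 + b^2 = 9 + 4 = 13
Scalar part = -3/13 = -3/13
Bivector coeff = 2/13 = 2/13
M^{-1} = -3/13 + 2/13*e12
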